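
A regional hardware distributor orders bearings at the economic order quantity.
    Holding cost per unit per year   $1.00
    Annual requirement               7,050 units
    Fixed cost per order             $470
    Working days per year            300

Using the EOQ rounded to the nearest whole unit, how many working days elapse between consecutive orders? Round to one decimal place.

109.5 days

Optimal lot size Q* = (2 × 7,050 × $470 / $1)^½ ≈ 2,574.30 → Q = 2,574 units
Cycle time = (working days × Q)/D = (300 × 2,574) / 7,050 = 109.532 days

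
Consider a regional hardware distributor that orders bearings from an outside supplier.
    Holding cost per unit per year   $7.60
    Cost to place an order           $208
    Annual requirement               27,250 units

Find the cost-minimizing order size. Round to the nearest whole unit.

Optimal lot size Q* = (2 × 27,250 × $208 / $7.6)^½ ≈ 1,221.30

1,221 units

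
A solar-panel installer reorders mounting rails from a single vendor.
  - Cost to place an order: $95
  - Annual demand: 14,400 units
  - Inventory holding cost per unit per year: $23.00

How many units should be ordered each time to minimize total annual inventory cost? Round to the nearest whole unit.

EOQ = √(2DS/H) = √(2 × 14,400 × 95 / 23)
    = √(118,956.52) ≈ 344.90

345 units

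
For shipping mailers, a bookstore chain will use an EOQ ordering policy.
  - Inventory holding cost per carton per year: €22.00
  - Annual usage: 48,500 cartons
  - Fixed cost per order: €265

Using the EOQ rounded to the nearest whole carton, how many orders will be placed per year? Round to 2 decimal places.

Q* = √(2·D·S / H) = √(2·48,500·265 / 22) = √1,168,409.1 ≈ 1,080.93 → Q = 1,081
N = D/Q = 48,500/1,081 ≈ 44.866 orders/yr

44.87 orders per year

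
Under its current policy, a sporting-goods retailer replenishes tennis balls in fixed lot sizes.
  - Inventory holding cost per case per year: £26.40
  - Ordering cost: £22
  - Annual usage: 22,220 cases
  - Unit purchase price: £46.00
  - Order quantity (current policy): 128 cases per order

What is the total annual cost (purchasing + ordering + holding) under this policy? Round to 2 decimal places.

£1,027,628.66

Ordering: D/Q × S = 22,220/128 × £22 = £3,819.06
Holding:  Q/2 × H = 128/2 × £26.4 = £1,689.60
Purchase cost = D·C = 22,220 × 46 = £1,022,120.00
Total = £3,819.06 + £1,689.60 + £1,022,120.00 = £1,027,628.66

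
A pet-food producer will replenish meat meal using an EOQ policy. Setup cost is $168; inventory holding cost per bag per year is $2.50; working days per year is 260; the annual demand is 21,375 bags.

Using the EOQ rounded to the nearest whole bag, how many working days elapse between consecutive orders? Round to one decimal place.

20.6 days

EOQ = √(2DS/H) = √(2 × 21,375 × 168 / 2.5)
    = √(2,872,800.00) ≈ 1,694.93 → Q = 1,695 bags
T = Q/D × 260 days = 1,695/21,375 × 260 = 20.618 days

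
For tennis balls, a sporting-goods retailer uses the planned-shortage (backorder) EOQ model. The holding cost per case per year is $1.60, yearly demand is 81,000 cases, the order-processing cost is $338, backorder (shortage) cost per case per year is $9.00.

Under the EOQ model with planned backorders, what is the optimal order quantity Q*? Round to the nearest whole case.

6,349 cases

Basic EOQ = √(2·81,000·338/1.6) = 5,850.000
Backorder adjustment √((H+b)/b) = √((1.6+9)/9) = 1.0853
Q* = 5,850.000 × 1.0853 ≈ 6,348.74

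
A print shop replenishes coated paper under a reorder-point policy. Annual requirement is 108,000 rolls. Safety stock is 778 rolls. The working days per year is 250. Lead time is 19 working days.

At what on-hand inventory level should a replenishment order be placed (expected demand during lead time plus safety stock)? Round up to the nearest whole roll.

8,986 rolls

Daily demand d = 108,000 / 250 = 432.000 rolls/day
Demand during lead time = 432.000 × 19 = 8,208.00
Reorder point = 8,208.00 + 778 = 8,986.00 → round up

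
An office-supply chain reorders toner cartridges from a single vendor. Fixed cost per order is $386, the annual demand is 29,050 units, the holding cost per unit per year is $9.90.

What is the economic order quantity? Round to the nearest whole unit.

1,505 units

Optimal lot size Q* = (2 × 29,050 × $386 / $9.9)^½ ≈ 1,505.10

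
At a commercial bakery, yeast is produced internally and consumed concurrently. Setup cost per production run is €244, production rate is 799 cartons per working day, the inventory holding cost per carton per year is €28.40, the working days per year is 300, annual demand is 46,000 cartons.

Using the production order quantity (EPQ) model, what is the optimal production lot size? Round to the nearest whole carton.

Daily demand d = 46,000/300 = 153.333; p = 799; 1 − d/p = 0.80809
EPQ = √(2DS / (H(1 − d/p)))
    = √(2 × 46,000 × 244 / (28.4 × 0.80809)) ≈ 989.01

989 cartons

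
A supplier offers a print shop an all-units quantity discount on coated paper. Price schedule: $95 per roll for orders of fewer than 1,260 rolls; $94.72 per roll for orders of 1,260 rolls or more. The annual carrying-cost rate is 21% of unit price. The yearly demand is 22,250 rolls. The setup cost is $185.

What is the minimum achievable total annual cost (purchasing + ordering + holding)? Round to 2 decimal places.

H₁ = 21%×$95 = $19.9500;  H₂ = 21%×$94.72 = $19.8912
EOQ₁ = √(2×22,250×185/19.9500) = 642.38  (< 1,260, feasible at tier 1)
EOQ₂ = √(2×22,250×185/19.8912) = 643.33  (< 1,260 → use Q = 1,260 at tier-2 price)
TC(tier 1 (EOQ₁), Q≈642.4) = $2,126,565.55
TC(tier 2, Q≈1,260.0) = $2,123,318.32
Minimum at tier 2: $2,123,318.32

$2,123,318.32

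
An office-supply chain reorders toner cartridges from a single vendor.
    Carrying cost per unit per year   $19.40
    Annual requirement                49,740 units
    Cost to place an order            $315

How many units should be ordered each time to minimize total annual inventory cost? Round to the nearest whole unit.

EOQ = √(2DS/H) = √(2 × 49,740 × 315 / 19.4)
    = √(1,615,268.04) ≈ 1,270.93

1,271 units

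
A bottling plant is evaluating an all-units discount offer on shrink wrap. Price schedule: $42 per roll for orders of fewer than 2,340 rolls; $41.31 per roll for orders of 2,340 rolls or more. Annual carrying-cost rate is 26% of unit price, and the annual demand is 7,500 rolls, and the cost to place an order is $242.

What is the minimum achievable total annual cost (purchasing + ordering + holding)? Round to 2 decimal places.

$321,296.00

H₁ = 26%×$42 = $10.9200;  H₂ = 26%×$41.31 = $10.7406
EOQ₁ = √(2×7,500×242/10.9200) = 576.56  (< 2,340, feasible at tier 1)
EOQ₂ = √(2×7,500×242/10.7406) = 581.35  (< 2,340 → use Q = 2,340 at tier-2 price)
TC(tier 1 (EOQ₁), Q≈576.6) = $321,296.00
TC(tier 2, Q≈2,340.0) = $323,167.14
Minimum at tier 1 (EOQ₁): $321,296.00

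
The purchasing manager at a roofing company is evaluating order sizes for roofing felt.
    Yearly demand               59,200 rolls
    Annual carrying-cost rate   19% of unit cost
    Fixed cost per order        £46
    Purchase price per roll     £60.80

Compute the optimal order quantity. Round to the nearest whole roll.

Carrying cost H = £60.8 × 19% = £11.5520/roll/yr
Q* = √(2·D·S / H) = √(2·59,200·46 / 11.552) = √471,468.1 ≈ 686.64

687 rolls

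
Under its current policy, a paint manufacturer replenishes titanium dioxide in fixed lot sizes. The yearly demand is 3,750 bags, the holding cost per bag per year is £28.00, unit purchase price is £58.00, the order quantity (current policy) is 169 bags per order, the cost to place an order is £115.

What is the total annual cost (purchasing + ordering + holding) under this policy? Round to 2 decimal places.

Orders/yr = 3,750/169 = 22.189; ordering cost = 22.189 × £115 = £2,551.78
Average inventory = 169/2 = 84.5; holding cost = 84.5 × £28 = £2,366.00
Purchase cost = D·C = 3,750 × 58 = £217,500.00
Total = £2,551.78 + £2,366.00 + £217,500.00 = £222,417.78

£222,417.78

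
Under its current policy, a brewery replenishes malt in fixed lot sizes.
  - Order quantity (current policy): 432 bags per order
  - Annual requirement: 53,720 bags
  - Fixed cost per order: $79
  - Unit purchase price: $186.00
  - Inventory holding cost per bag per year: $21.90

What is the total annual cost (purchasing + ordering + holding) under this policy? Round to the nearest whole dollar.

$10,006,474

Ordering: D/Q × S = 53,720/432 × $79 = $9,823.80
Holding:  Q/2 × H = 432/2 × $21.9 = $4,730.40
Purchase cost = D·C = 53,720 × 186 = $9,991,920.00
Total = $9,823.80 + $4,730.40 + $9,991,920.00 = $10,006,474.20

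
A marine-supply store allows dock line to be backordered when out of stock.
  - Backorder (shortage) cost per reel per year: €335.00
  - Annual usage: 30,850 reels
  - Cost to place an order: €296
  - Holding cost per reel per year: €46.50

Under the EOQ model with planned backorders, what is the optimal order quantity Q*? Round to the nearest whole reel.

Basic EOQ = √(2·30,850·296/46.5) = 626.703
Backorder adjustment √((H+b)/b) = √((46.5+335)/335) = 1.0671
Q* = 626.703 × 1.0671 ≈ 668.79

669 reels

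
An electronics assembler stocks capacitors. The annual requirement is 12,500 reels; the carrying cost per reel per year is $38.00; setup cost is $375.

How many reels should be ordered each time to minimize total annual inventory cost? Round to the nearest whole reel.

Optimal lot size Q* = (2 × 12,500 × $375 / $38)^½ ≈ 496.70

497 reels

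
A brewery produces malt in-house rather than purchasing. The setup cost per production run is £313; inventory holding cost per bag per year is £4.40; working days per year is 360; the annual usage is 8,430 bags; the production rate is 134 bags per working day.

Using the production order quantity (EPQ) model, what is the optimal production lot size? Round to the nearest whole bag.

1,206 bags

d = 8,430/360 = 23.4167 bags/day;  effective holding cost H(1 − d/p) = 4.4·(1 − 23.4167/134) = 3.63109
Q* = √(2DS / H_eff) = √(2·8,430·313 / 3.63109) ≈ 1,205.54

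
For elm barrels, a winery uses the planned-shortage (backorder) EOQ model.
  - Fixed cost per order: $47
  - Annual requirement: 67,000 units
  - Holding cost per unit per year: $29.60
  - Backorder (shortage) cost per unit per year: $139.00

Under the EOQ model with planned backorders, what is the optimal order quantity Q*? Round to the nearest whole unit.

508 units

Basic EOQ = √(2·67,000·47/29.6) = 461.270
Backorder adjustment √((H+b)/b) = √((29.6+139)/139) = 1.1013
Q* = 461.270 × 1.1013 ≈ 508.02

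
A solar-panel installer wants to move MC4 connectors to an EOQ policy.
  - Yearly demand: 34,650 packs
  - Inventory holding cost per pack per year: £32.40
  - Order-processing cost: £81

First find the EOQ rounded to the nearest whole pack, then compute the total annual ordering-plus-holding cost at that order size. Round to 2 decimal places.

£13,485.95

2DS/H = 2·34,650·81/32.4 = 173,250.00
EOQ = √173,250.00 ≈ 416.23 → Q = 416 packs
Annual ordering cost = (D/Q)·S = (34,650/416) × 81 = £6,746.75
Annual holding cost  = (Q/2)·H = (416/2) × 32.4 = £6,739.20
Total = £6,746.75 + £6,739.20 = £13,485.95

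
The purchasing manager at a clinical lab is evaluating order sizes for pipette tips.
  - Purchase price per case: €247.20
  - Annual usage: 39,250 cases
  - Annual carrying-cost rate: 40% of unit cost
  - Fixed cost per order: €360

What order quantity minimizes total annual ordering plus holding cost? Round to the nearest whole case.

535 cases

H = i·C = 0.4 × €247.2 = €98.8800 per case-year
EOQ = √(2DS/H) = √(2 × 39,250 × 360 / 98.88)
    = √(285,800.97) ≈ 534.60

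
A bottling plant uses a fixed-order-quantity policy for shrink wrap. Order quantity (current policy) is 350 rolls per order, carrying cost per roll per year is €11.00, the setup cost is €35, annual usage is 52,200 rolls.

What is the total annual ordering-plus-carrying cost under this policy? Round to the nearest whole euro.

€7,145

Annual ordering cost = (D/Q)·S = (52,200/350) × 35 = €5,220.00
Annual holding cost  = (Q/2)·H = (350/2) × 11 = €1,925.00
Total = €5,220.00 + €1,925.00 = €7,145.00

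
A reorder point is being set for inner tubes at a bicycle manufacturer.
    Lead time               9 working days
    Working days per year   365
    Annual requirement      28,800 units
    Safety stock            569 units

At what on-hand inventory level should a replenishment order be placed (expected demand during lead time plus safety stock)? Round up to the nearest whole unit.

1,280 units

Daily demand d = 28,800 / 365 = 78.904 units/day
Demand during lead time = 78.904 × 9 = 710.14
Reorder point = 710.14 + 569 = 1,279.14 → round up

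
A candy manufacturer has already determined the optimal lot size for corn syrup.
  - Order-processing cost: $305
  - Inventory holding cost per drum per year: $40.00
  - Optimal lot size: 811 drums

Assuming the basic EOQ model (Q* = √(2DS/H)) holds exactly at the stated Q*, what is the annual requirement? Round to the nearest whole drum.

43,129 drums per year

From Q* = √(2DS/H) ⇒ Q*² = 2DS/H.
D = Q²H / (2S) = 811² × 40 / (2 × 305) = 43,129.25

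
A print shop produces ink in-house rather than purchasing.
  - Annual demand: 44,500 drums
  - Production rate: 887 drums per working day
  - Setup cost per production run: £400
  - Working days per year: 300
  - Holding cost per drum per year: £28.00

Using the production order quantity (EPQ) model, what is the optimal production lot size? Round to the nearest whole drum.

1,236 drums

d = 44,500/300 = 148.3333 drums/day;  effective holding cost H(1 − d/p) = 28·(1 − 148.3333/887) = 23.31755
Q* = √(2DS / H_eff) = √(2·44,500·400 / 23.31755) ≈ 1,235.62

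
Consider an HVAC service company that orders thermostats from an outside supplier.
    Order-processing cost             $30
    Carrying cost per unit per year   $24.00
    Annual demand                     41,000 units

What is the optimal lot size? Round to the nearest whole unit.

2DS/H = 2·41,000·30/24 = 102,500.00
EOQ = √102,500.00 ≈ 320.16

320 units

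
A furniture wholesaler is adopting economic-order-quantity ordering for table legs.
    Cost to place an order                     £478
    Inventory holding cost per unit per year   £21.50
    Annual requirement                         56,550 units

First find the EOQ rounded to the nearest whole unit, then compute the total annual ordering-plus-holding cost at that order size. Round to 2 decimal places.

Q* = √(2·D·S / H) = √(2·56,550·478 / 21.5) = √2,514,502.3 ≈ 1,585.72 → Q = 1,586 units
Orders/yr = 56,550/1,586 = 35.656; ordering cost = 35.656 × £478 = £17,043.44
Average inventory = 1,586/2 = 793; holding cost = 793 × £21.5 = £17,049.50
Total = £17,043.44 + £17,049.50 = £34,092.94

£34,092.94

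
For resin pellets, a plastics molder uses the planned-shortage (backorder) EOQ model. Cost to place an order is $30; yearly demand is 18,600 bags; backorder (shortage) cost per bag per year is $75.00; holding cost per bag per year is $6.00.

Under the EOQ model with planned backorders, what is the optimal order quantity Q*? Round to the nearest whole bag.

448 bags

Q* = √(2DS/H) · √((H + b)/b)
   = √(2 × 18,600 × 30 / 6) · √((6 + 75) / 75)
   = 431.277 × 1.0392 ≈ 448.20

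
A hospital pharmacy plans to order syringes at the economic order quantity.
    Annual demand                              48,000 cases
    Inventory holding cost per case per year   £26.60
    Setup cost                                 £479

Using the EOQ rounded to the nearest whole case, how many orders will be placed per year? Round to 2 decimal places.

Optimal lot size Q* = (2 × 48,000 × £479 / £26.6)^½ ≈ 1,314.81 → Q = 1,315
N = D/Q = 48,000/1,315 ≈ 36.502 orders/yr

36.50 orders per year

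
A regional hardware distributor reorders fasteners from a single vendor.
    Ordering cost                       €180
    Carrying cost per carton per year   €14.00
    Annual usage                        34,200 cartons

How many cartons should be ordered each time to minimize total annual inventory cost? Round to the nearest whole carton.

EOQ = √(2DS/H) = √(2 × 34,200 × 180 / 14)
    = √(879,428.57) ≈ 937.78

938 cartons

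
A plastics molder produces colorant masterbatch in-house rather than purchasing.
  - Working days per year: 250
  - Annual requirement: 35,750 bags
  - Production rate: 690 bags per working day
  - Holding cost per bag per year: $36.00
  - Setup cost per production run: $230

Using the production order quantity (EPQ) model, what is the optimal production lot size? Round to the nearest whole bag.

d = 35,750/250 = 143.0000 bags/day;  effective holding cost H(1 − d/p) = 36·(1 − 143.0000/690) = 28.53913
Q* = √(2DS / H_eff) = √(2·35,750·230 / 28.53913) ≈ 759.10

759 bags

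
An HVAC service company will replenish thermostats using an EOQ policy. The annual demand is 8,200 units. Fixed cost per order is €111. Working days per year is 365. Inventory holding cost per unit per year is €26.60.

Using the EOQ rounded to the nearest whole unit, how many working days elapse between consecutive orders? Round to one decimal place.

EOQ = √(2DS/H) = √(2 × 8,200 × 111 / 26.6)
    = √(68,436.09) ≈ 261.60 → Q = 262 units
T = Q/D × 365 days = 262/8,200 × 365 = 11.662 days

11.7 days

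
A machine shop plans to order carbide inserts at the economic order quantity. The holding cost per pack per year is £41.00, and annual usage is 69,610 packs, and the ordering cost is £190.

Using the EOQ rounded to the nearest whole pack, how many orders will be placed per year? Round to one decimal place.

86.7 orders per year

Optimal lot size Q* = (2 × 69,610 × £190 / £41)^½ ≈ 803.22 → Q = 803
Orders per year = D/Q = 69,610 / 803 = 86.687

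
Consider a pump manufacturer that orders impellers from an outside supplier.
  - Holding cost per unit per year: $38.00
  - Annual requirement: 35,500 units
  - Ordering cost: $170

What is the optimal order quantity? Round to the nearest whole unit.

Q* = √(2·D·S / H) = √(2·35,500·170 / 38) = √317,631.6 ≈ 563.59

564 units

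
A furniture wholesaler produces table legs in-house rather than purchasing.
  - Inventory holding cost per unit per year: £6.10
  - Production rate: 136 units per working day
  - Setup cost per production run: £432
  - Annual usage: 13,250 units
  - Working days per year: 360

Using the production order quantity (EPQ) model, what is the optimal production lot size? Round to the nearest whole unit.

1,604 units

Daily demand d = 13,250/360 = 36.806; p = 136; 1 − d/p = 0.72937
EPQ = √(2DS / (H(1 − d/p)))
    = √(2 × 13,250 × 432 / (6.1 × 0.72937)) ≈ 1,604.08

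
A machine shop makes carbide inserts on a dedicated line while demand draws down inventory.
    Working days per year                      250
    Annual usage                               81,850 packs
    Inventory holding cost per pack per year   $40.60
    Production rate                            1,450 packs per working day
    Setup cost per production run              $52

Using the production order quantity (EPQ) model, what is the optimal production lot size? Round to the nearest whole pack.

d = 81,850/250 = 327.4000 packs/day;  effective holding cost H(1 − d/p) = 40.6·(1 − 327.4000/1450) = 31.43280
Q* = √(2DS / H_eff) = √(2·81,850·52 / 31.43280) ≈ 520.40

520 packs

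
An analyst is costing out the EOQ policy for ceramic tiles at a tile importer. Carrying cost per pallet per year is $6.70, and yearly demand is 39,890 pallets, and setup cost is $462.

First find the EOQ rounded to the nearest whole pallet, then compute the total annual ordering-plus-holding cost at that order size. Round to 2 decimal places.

$15,714.68

2DS/H = 2·39,890·462/6.7 = 5,501,247.76
EOQ = √5,501,247.76 ≈ 2,345.47 → Q = 2,345 pallets
Ordering: D/Q × S = 39,890/2,345 × $462 = $7,858.93
Holding:  Q/2 × H = 2,345/2 × $6.7 = $7,855.75
Total = $7,858.93 + $7,855.75 = $15,714.68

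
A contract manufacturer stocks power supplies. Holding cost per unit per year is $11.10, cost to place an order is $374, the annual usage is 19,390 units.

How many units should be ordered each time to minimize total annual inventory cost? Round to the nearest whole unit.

Q* = √(2·D·S / H) = √(2·19,390·374 / 11.1) = √1,306,641.4 ≈ 1,143.08

1,143 units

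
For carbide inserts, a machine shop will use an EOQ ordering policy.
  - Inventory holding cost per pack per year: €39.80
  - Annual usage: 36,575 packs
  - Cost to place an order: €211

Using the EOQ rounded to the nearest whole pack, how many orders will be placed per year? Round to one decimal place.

58.7 orders per year

2DS/H = 2·36,575·211/39.8 = 387,805.28
EOQ = √387,805.28 ≈ 622.74 → Q = 623
N = D/Q = 36,575/623 ≈ 58.708 orders/yr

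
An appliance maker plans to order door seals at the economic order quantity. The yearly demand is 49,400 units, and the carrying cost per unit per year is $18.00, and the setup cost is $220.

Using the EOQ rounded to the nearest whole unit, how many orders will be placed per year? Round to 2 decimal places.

44.95 orders per year

EOQ = √(2DS/H) = √(2 × 49,400 × 220 / 18)
    = √(1,207,555.56) ≈ 1,098.89 → Q = 1,099
N = D/Q = 49,400/1,099 ≈ 44.950 orders/yr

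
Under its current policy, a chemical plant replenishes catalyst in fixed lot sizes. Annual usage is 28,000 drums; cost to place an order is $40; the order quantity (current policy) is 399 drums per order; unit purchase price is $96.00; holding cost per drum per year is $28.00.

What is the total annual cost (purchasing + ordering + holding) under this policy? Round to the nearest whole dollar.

Annual ordering cost = (D/Q)·S = (28,000/399) × 40 = $2,807.02
Annual holding cost  = (Q/2)·H = (399/2) × 28 = $5,586.00
Purchase cost = D·C = 28,000 × 96 = $2,688,000.00
Total = $2,807.02 + $5,586.00 + $2,688,000.00 = $2,696,393.02

$2,696,393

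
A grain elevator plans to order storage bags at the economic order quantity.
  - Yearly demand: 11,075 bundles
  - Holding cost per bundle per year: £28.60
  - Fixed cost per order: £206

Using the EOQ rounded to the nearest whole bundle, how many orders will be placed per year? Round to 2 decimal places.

EOQ = √(2DS/H) = √(2 × 11,075 × 206 / 28.6)
    = √(159,541.96) ≈ 399.43 → Q = 399
N = D/Q = 11,075/399 ≈ 27.757 orders/yr

27.76 orders per year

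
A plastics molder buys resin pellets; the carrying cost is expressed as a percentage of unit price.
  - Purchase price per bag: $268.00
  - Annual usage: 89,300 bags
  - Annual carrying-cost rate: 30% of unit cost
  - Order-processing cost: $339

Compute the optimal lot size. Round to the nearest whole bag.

868 bags

Holding cost per bag per year: H = 30% × $268 = $80.4000
EOQ = √(2DS/H) = √(2 × 89,300 × 339 / 80.4)
    = √(753,052.24) ≈ 867.79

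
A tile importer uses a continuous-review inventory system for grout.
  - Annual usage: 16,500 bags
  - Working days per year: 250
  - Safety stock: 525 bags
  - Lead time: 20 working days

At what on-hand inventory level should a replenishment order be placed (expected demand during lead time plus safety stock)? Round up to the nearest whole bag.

Daily demand d = 16,500 / 250 = 66.000 bags/day
Demand during lead time = 66.000 × 20 = 1,320.00
Reorder point = 1,320.00 + 525 = 1,845.00 → round up

1,845 bags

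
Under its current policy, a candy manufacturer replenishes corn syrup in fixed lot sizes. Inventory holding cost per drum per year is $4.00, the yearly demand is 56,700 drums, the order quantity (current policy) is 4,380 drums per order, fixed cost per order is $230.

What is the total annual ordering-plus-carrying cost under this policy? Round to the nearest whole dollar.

Annual ordering cost = (D/Q)·S = (56,700/4,380) × 230 = $2,977.40
Annual holding cost  = (Q/2)·H = (4,380/2) × 4 = $8,760.00
Total = $2,977.40 + $8,760.00 = $11,737.40

$11,737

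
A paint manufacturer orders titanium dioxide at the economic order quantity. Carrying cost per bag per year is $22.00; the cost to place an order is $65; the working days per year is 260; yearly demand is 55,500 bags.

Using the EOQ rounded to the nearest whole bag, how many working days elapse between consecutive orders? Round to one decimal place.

EOQ = √(2DS/H) = √(2 × 55,500 × 65 / 22)
    = √(327,954.55) ≈ 572.67 → Q = 573 bags
Cycle time = (working days × Q)/D = (260 × 573) / 55,500 = 2.684 days

2.7 days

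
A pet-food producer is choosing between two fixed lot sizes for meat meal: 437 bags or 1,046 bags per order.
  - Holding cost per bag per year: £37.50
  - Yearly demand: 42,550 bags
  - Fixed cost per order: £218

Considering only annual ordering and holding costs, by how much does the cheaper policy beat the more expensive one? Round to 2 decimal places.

£939.59

TC(Q) = (D/Q)S + (Q/2)H
TC(437) = (42,550/437)×218 + (437/2)×37.5 = £29,420.07
TC(1,046) = (42,550/1,046)×218 + (1,046/2)×37.5 = £28,480.47
|ΔTC| = |£29,420.07 − £28,480.47| = £939.59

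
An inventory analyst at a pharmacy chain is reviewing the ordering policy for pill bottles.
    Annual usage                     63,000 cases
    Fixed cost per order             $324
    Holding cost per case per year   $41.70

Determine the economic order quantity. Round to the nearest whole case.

989 cases

2DS/H = 2·63,000·324/41.7 = 978,992.81
EOQ = √978,992.81 ≈ 989.44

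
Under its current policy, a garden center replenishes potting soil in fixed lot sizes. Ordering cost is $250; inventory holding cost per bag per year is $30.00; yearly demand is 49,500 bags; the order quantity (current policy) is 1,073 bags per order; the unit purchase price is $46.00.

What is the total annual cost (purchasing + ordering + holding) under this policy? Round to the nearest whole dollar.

Annual ordering cost = (D/Q)·S = (49,500/1,073) × 250 = $11,533.08
Annual holding cost  = (Q/2)·H = (1,073/2) × 30 = $16,095.00
Purchase cost = D·C = 49,500 × 46 = $2,277,000.00
Total = $11,533.08 + $16,095.00 + $2,277,000.00 = $2,304,628.08

$2,304,628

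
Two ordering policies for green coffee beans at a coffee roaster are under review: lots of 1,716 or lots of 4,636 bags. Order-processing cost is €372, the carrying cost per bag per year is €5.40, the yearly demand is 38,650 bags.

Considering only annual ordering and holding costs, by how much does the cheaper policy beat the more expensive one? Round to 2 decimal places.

€2,606.67

Annual cost at Q: ordering D·S/Q plus holding Q·H/2.
TC(1,716) = (38,650/1,716)×372 + (1,716/2)×5.4 = €13,011.87
TC(4,636) = (38,650/4,636)×372 + (4,636/2)×5.4 = €15,618.54
|ΔTC| = |€13,011.87 − €15,618.54| = €2,606.67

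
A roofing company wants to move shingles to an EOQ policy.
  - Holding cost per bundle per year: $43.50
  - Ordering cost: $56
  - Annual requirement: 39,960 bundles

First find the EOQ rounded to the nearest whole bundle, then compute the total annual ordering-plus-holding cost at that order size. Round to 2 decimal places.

EOQ = √(2DS/H) = √(2 × 39,960 × 56 / 43.5)
    = √(102,885.52) ≈ 320.76 → Q = 321 bundles
Ordering: D/Q × S = 39,960/321 × $56 = $6,971.21
Holding:  Q/2 × H = 321/2 × $43.5 = $6,981.75
Total = $6,971.21 + $6,981.75 = $13,952.96

$13,952.96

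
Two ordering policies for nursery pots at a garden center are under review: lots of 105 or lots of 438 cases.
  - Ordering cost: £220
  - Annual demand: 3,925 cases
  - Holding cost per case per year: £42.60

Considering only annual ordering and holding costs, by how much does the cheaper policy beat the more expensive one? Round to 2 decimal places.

£840.55

Annual cost at Q: ordering D·S/Q plus holding Q·H/2.
TC(105) = (3,925/105)×220 + (105/2)×42.6 = £10,460.31
TC(438) = (3,925/438)×220 + (438/2)×42.6 = £11,300.86
Lots of 105 are cheaper by £840.55.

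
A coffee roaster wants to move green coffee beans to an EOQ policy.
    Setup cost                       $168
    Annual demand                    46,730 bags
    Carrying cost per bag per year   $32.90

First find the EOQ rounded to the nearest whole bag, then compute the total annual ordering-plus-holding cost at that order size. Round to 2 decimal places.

Q* = √(2·D·S / H) = √(2·46,730·168 / 32.9) = √477,242.6 ≈ 690.83 → Q = 691 bags
Ordering: D/Q × S = 46,730/691 × $168 = $11,361.27
Holding:  Q/2 × H = 691/2 × $32.9 = $11,366.95
Total = $11,361.27 + $11,366.95 = $22,728.22

$22,728.22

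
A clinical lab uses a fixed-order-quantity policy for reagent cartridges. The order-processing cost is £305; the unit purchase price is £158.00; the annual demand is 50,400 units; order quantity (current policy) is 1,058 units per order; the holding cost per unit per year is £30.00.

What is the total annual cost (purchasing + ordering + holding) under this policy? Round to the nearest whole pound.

£7,993,599

Annual ordering cost = (D/Q)·S = (50,400/1,058) × 305 = £14,529.30
Annual holding cost  = (Q/2)·H = (1,058/2) × 30 = £15,870.00
Purchase cost = D·C = 50,400 × 158 = £7,963,200.00
Total = £14,529.30 + £15,870.00 + £7,963,200.00 = £7,993,599.30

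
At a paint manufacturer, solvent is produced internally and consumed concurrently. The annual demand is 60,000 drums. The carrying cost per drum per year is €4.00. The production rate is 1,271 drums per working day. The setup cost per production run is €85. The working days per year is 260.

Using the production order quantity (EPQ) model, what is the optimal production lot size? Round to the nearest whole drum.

1,765 drums

d = 60,000/260 = 230.7692 drums/day;  effective holding cost H(1 − d/p) = 4·(1 − 230.7692/1271) = 3.27374
Q* = √(2DS / H_eff) = √(2·60,000·85 / 3.27374) ≈ 1,765.14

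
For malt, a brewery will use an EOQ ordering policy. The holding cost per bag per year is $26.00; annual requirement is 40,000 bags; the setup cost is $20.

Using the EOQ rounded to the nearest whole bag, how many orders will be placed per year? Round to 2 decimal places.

EOQ = √(2DS/H) = √(2 × 40,000 × 20 / 26)
    = √(61,538.46) ≈ 248.07 → Q = 248
Orders per year = D/Q = 40,000 / 248 = 161.290

161.29 orders per year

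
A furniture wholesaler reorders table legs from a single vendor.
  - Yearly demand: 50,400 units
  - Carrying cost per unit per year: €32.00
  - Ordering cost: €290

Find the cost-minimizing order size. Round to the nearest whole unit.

956 units

EOQ = √(2DS/H) = √(2 × 50,400 × 290 / 32)
    = √(913,500.00) ≈ 955.77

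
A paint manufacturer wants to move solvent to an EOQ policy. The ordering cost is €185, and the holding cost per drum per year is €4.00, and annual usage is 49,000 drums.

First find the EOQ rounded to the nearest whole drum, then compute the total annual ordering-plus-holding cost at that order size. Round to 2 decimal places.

€8,515.87

2DS/H = 2·49,000·185/4 = 4,532,500.00
EOQ = √4,532,500.00 ≈ 2,128.97 → Q = 2,129 drums
Ordering: D/Q × S = 49,000/2,129 × €185 = €4,257.87
Holding:  Q/2 × H = 2,129/2 × €4 = €4,258.00
Total = €4,257.87 + €4,258.00 = €8,515.87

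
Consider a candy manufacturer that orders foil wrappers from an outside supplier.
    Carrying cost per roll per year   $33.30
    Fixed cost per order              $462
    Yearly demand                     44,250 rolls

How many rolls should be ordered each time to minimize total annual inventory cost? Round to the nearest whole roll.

1,108 rolls

EOQ = √(2DS/H) = √(2 × 44,250 × 462 / 33.3)
    = √(1,227,837.84) ≈ 1,108.08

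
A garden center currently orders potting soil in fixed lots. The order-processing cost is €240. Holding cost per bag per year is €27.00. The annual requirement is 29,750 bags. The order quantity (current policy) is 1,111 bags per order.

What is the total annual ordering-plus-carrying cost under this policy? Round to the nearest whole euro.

€21,425

Orders/yr = 29,750/1,111 = 26.778; ordering cost = 26.778 × €240 = €6,426.64
Average inventory = 1,111/2 = 555.5; holding cost = 555.5 × €27 = €14,998.50
Total = €6,426.64 + €14,998.50 = €21,425.14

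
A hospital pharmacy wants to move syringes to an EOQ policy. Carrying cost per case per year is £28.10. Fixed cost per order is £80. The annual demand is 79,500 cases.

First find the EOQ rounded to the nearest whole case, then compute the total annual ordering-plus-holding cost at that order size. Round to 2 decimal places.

EOQ = √(2DS/H) = √(2 × 79,500 × 80 / 28.1)
    = √(452,669.04) ≈ 672.81 → Q = 673 cases
Orders/yr = 79,500/673 = 118.128; ordering cost = 118.128 × £80 = £9,450.22
Average inventory = 673/2 = 336.5; holding cost = 336.5 × £28.1 = £9,455.65
Total = £9,450.22 + £9,455.65 = £18,905.87

£18,905.87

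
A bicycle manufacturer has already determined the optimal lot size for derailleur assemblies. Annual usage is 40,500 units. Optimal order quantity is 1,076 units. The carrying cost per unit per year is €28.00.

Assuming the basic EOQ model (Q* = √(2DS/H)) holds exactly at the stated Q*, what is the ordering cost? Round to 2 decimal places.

€400.22

EOQ relation: Q² = 2DS/H, so rearrange for the unknown.
S = Q²H / (2D) = 1,076² × 28 / (2 × 40,500) = 400.2189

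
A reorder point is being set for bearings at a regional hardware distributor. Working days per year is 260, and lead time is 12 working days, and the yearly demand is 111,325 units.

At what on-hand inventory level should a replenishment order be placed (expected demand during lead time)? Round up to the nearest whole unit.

Daily demand d = 111,325 / 260 = 428.173 units/day
Demand during lead time = 428.173 × 12 = 5,138.08
Reorder point = 5,138.08 → round up

5,139 units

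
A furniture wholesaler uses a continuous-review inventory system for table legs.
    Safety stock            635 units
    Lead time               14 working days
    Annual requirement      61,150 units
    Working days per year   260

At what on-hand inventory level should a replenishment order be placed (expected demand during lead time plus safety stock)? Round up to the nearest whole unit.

3,928 units

Daily demand d = 61,150 / 260 = 235.192 units/day
Demand during lead time = 235.192 × 14 = 3,292.69
Reorder point = 3,292.69 + 635 = 3,927.69 → round up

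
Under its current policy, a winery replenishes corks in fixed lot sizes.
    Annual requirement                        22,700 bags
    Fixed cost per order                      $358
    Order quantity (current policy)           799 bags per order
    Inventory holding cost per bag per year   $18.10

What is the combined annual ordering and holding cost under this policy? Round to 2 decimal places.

$17,401.91

Annual ordering cost = (D/Q)·S = (22,700/799) × 358 = $10,170.96
Annual holding cost  = (Q/2)·H = (799/2) × 18.1 = $7,230.95
Total = $10,170.96 + $7,230.95 = $17,401.91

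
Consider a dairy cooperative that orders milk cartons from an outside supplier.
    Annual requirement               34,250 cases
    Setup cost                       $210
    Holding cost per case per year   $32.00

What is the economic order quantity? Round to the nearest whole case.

2DS/H = 2·34,250·210/32 = 449,531.25
EOQ = √449,531.25 ≈ 670.47

670 cases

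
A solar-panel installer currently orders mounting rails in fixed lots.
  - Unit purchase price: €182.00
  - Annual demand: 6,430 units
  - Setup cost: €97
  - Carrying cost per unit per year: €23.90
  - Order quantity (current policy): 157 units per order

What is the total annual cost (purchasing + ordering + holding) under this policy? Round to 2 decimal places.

€1,176,108.83

Ordering: D/Q × S = 6,430/157 × €97 = €3,972.68
Holding:  Q/2 × H = 157/2 × €23.9 = €1,876.15
Purchase cost = D·C = 6,430 × 182 = €1,170,260.00
Total = €3,972.68 + €1,876.15 + €1,170,260.00 = €1,176,108.83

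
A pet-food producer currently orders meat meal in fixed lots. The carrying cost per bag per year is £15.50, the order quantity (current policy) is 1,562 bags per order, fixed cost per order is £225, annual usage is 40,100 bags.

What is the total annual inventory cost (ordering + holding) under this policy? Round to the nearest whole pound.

£17,882

Ordering: D/Q × S = 40,100/1,562 × £225 = £5,776.25
Holding:  Q/2 × H = 1,562/2 × £15.5 = £12,105.50
Total = £5,776.25 + £12,105.50 = £17,881.75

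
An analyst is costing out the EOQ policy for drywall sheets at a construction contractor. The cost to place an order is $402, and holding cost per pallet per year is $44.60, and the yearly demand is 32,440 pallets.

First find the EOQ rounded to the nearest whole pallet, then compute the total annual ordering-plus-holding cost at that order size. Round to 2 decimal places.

Optimal lot size Q* = (2 × 32,440 × $402 / $44.6)^½ ≈ 764.72 → Q = 765 pallets
Annual ordering cost = (D/Q)·S = (32,440/765) × 402 = $17,046.90
Annual holding cost  = (Q/2)·H = (765/2) × 44.6 = $17,059.50
Total = $17,046.90 + $17,059.50 = $34,106.40

$34,106.40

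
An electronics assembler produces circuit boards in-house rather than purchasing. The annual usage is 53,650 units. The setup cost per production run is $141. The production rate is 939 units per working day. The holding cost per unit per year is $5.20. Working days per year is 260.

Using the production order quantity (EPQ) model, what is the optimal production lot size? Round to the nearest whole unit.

1,931 units

d = 53,650/260 = 206.3462 units/day;  effective holding cost H(1 − d/p) = 5.2·(1 − 206.3462/939) = 4.05729
Q* = √(2DS / H_eff) = √(2·53,650·141 / 4.05729) ≈ 1,931.04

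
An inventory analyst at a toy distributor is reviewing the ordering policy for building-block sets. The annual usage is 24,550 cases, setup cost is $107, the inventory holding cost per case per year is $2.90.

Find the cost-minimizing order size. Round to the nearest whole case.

1,346 cases

EOQ = √(2DS/H) = √(2 × 24,550 × 107 / 2.9)
    = √(1,811,620.69) ≈ 1,345.96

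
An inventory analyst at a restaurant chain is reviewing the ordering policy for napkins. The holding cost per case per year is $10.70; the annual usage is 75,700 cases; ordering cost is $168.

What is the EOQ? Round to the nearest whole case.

Optimal lot size Q* = (2 × 75,700 × $168 / $10.7)^½ ≈ 1,541.79

1,542 cases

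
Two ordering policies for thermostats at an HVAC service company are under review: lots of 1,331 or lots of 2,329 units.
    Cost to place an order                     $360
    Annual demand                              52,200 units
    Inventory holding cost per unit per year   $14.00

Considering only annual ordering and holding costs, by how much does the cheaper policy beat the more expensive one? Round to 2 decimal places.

For each Q, cost = (D/Q)·S + (Q/2)·H.
TC(1,331) = (52,200/1,331)×360 + (1,331/2)×14 = $23,435.71
TC(2,329) = (52,200/2,329)×360 + (2,329/2)×14 = $24,371.70
Lots of 1,331 are cheaper by $935.99.

$935.99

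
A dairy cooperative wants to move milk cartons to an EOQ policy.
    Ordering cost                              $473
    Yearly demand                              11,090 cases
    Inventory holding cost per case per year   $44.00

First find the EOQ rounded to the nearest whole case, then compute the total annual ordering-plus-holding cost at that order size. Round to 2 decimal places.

$21,485.12

EOQ = √(2DS/H) = √(2 × 11,090 × 473 / 44)
    = √(238,435.00) ≈ 488.30 → Q = 488 cases
Ordering: D/Q × S = 11,090/488 × $473 = $10,749.12
Holding:  Q/2 × H = 488/2 × $44 = $10,736.00
Total = $10,749.12 + $10,736.00 = $21,485.12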